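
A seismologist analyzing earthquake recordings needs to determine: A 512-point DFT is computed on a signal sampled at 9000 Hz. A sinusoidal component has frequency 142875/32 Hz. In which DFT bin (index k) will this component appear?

DFT frequency resolution = f_s/N = 9000/512 = 1125/64 Hz
Bin index k = f_signal / resolution = 142875/32 / 1125/64 = 254
The signal frequency 142875/32 Hz falls in DFT bin k = 254.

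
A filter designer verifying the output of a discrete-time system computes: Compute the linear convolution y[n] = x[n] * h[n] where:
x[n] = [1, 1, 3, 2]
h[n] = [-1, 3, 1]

y[n] = sum_k x[k]*h[n-k]. Output length = len(x) + len(h) - 1 = 4 + 3 - 1 = 6.
y[0] = 1*-1 = -1
y[1] = 1*-1 + 1*3 = 2
y[2] = 3*-1 + 1*3 + 1*1 = 1
y[3] = 2*-1 + 3*3 + 1*1 = 8
y[4] = 2*3 + 3*1 = 9
y[5] = 2*1 = 2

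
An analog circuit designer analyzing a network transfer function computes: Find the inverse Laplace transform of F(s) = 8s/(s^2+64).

Standard pair: s/(s^2+w^2) <-> cos(wt)*u(t)
With k=8, w=8: f(t) = 8*cos(8t)*u(t)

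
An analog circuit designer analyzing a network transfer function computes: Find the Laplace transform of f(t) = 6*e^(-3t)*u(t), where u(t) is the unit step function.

Standard Laplace transform pair:
e^(-at)*u(t) <-> 1/(s+a)
With a = 3: L{6*e^(-3t)*u(t)} = 6/(s+3), ROC: Re(s) > -3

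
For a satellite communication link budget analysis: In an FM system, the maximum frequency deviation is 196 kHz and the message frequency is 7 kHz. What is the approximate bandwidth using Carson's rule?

Carson's rule: BW = 2*(delta_f + f_m)
= 2*(196 + 7) kHz = 406 kHz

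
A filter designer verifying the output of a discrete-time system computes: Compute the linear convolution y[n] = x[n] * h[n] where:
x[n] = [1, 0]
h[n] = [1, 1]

y[n] = sum_k x[k]*h[n-k]. Output length = len(x) + len(h) - 1 = 2 + 2 - 1 = 3.
y[0] = 1*1 = 1
y[1] = 0*1 + 1*1 = 1
y[2] = 0*1 = 0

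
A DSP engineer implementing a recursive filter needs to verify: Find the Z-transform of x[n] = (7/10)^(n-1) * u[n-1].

Time-shifting property: if X(z) = Z{x[n]}, then Z{x[n-d]} = z^(-d) * X(z)
X(z) = z/(z - 7/10) for x[n] = (7/10)^n * u[n]
Z{x[n-1]} = z^(-1) * z/(z - 7/10) = 1/(z - 7/10)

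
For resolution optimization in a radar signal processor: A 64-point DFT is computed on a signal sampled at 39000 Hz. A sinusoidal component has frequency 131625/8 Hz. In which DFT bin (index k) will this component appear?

DFT frequency resolution = f_s/N = 39000/64 = 4875/8 Hz
Bin index k = f_signal / resolution = 131625/8 / 4875/8 = 27
The signal frequency 131625/8 Hz falls in DFT bin k = 27.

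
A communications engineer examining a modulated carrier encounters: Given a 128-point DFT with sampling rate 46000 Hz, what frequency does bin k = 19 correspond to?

The frequency of DFT bin k is: f_k = k * f_s / N
f_19 = 19 * 46000 / 128 = 54625/8 Hz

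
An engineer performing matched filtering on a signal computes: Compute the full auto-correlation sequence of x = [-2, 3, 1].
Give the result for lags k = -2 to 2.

r_xx[k] = sum_m x[m]*x[m+k], indexed from 0, for k = -2 to 2:
  r_xx[-2] = x[2]*x[0] = -2
  r_xx[-1] = x[1]*x[0] + x[2]*x[1] = -3
  r_xx[0] = x[0]*x[0] + x[1]*x[1] + x[2]*x[2] = 14
  r_xx[1] = x[0]*x[1] + x[1]*x[2] = -3
  r_xx[2] = x[0]*x[2] = -2
r_xx = [-2, -3, 14, -3, -2]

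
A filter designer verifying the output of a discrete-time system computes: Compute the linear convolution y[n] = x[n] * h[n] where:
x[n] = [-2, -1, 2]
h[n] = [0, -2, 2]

y[n] = sum_k x[k]*h[n-k]. Output length = len(x) + len(h) - 1 = 3 + 3 - 1 = 5.
y[0] = -2*0 = 0
y[1] = -1*0 + -2*-2 = 4
y[2] = 2*0 + -1*-2 + -2*2 = -2
y[3] = 2*-2 + -1*2 = -6
y[4] = 2*2 = 4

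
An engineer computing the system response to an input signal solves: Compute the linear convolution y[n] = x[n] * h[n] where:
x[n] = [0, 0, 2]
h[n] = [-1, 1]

y[n] = sum_k x[k]*h[n-k]. Output length = len(x) + len(h) - 1 = 3 + 2 - 1 = 4.
y[0] = 0*-1 = 0
y[1] = 0*-1 + 0*1 = 0
y[2] = 2*-1 + 0*1 = -2
y[3] = 2*1 = 2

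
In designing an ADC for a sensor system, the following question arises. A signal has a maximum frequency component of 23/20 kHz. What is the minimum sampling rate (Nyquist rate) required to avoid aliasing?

By the Nyquist-Shannon sampling theorem,
the minimum sampling rate (Nyquist rate) must be at least 2 * f_max.
Nyquist rate = 2 * 23/20 kHz = 23/10 kHz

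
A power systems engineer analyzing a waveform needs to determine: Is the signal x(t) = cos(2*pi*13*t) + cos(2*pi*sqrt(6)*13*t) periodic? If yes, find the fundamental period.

f1 = 13 Hz, f2 = 13*sqrt(6) Hz
Ratio f2/f1 = sqrt(6), which is irrational.
Since the frequency ratio is irrational, no common period exists.
The signal is not periodic.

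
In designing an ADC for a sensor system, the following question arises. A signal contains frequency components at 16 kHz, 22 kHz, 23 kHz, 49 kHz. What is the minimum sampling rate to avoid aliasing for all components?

The highest frequency component is f_max = 49 kHz.
Nyquist rate = 2 * f_max = 2 * 49 kHz = 98 kHz.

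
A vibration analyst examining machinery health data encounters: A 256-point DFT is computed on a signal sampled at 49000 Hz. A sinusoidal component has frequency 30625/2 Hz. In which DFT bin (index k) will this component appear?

DFT frequency resolution = f_s/N = 49000/256 = 6125/32 Hz
Bin index k = f_signal / resolution = 30625/2 / 6125/32 = 80
The signal frequency 30625/2 Hz falls in DFT bin k = 80.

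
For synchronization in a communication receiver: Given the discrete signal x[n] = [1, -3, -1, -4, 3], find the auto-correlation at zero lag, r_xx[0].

The auto-correlation at zero lag r_xx[0] equals the signal energy.
r_xx[0] = sum of x[n]^2 = 1^2 + (-3)^2 + (-1)^2 + (-4)^2 + 3^2
= 1 + 9 + 1 + 16 + 9 = 36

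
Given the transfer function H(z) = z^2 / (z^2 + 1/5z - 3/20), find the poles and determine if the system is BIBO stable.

Poles are roots of the denominator: z^2 + 1/5z - 3/20 = 0.
Quadratic formula: z = [-(1/5) +/- sqrt((1/5)^2 - 4*(-3/20))] / 2
Discriminant = 1/25 + 3/5 = 16/25; sqrt = 4/5.
z = (-1/5 +/- 4/5) / 2 => z = 3/10 or z = -1/2.
|p1| = 1/2, |p2| = 3/10.
For BIBO stability, all poles must lie inside the unit circle (|p| < 1).
System is STABLE since both |p| < 1.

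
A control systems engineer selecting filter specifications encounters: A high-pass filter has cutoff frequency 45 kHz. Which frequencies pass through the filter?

A high-pass filter passes all frequencies above the cutoff frequency 45 kHz and attenuates lower frequencies.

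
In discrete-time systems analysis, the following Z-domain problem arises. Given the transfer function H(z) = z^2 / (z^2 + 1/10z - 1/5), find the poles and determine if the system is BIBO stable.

Poles are roots of the denominator: z^2 + 1/10z - 1/5 = 0.
Quadratic formula: z = [-(1/10) +/- sqrt((1/10)^2 - 4*(-1/5))] / 2
Discriminant = 1/100 + 4/5 = 81/100; sqrt = 9/10.
z = (-1/10 +/- 9/10) / 2 => z = 2/5 or z = -1/2.
|p1| = 2/5, |p2| = 1/2.
For BIBO stability, all poles must lie inside the unit circle (|p| < 1).
System is STABLE since both |p| < 1.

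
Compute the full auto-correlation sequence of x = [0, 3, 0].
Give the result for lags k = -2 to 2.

r_xx[k] = sum_m x[m]*x[m+k], indexed from 0, for k = -2 to 2:
  r_xx[-2] = x[2]*x[0] = 0
  r_xx[-1] = x[1]*x[0] + x[2]*x[1] = 0
  r_xx[0] = x[0]*x[0] + x[1]*x[1] + x[2]*x[2] = 9
  r_xx[1] = x[0]*x[1] + x[1]*x[2] = 0
  r_xx[2] = x[0]*x[2] = 0
r_xx = [0, 0, 9, 0, 0]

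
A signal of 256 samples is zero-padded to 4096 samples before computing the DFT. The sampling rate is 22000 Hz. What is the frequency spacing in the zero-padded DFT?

Original DFT: N = 256, resolution = f_s/N = 22000/256 = 1375/16 Hz
Zero-padded DFT: N = 4096, resolution = f_s/N = 22000/4096 = 1375/256 Hz
Zero-padding interpolates the spectrum (finer frequency grid)
but does NOT improve the true spectral resolution (ability to resolve close frequencies).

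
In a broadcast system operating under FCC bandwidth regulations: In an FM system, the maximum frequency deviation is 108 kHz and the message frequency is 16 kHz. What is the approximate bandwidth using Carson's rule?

Carson's rule: BW = 2*(delta_f + f_m)
= 2*(108 + 16) kHz = 248 kHz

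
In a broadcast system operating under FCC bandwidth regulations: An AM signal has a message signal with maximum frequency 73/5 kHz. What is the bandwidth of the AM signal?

In AM (double-sideband), the bandwidth is twice the message frequency.
BW = 2 * f_m = 2 * 73/5 kHz = 146/5 kHz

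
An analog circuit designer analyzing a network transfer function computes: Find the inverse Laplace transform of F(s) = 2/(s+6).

Standard pair: k/(s+a) <-> k*e^(-at)*u(t)
With k=2, a=6: f(t) = 2*e^(-6t)*u(t)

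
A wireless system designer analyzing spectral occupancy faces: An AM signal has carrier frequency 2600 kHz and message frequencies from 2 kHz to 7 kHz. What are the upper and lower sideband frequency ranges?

Upper sideband (USB) = fc + [fm_low, fm_high] = 2600 + [2, 7] = [2602, 2607] kHz
Lower sideband (LSB) = fc - [fm_high, fm_low] = 2600 - [7, 2] = [2593, 2598] kHz
Total occupied spectrum: 2593 kHz to 2607 kHz (plus carrier at 2600 kHz)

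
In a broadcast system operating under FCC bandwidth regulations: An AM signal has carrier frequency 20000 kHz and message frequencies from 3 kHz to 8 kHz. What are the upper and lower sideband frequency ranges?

Upper sideband (USB) = fc + [fm_low, fm_high] = 20000 + [3, 8] = [20003, 20008] kHz
Lower sideband (LSB) = fc - [fm_high, fm_low] = 20000 - [8, 3] = [19992, 19997] kHz
Total occupied spectrum: 19992 kHz to 20008 kHz (plus carrier at 20000 kHz)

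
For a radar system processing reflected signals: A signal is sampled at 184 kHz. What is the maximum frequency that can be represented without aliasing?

The maximum frequency that can be represented without aliasing
is the Nyquist frequency: f_max = f_s / 2 = 184 kHz / 2 = 92 kHz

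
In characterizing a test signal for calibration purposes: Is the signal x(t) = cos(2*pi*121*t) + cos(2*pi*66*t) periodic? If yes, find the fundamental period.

f1 = 121 Hz, f2 = 66 Hz
Period T1 = 1/121, T2 = 1/66
Ratio T1/T2 = 66/121, which is rational.
The signal is periodic with fundamental period T = 1/GCD(121,66) = 1/11 s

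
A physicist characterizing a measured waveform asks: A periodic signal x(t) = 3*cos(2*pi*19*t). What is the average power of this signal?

Average power of A*cos(wt) is A^2/2.
P = 3^2 / 2 = 9/2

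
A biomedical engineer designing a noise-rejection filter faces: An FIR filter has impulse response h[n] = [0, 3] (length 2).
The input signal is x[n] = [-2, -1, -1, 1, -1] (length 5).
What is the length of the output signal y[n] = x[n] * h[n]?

For linear convolution, the output length is:
len(y) = len(x) + len(h) - 1 = 5 + 2 - 1 = 6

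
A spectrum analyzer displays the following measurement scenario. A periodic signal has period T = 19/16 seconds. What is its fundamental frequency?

The fundamental frequency is the reciprocal of the period.
f = 1/T = 1/(19/16) = 16/19 Hz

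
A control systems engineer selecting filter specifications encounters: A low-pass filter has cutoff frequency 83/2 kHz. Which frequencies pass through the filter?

A low-pass filter passes all frequencies below the cutoff frequency 83/2 kHz and attenuates higher frequencies.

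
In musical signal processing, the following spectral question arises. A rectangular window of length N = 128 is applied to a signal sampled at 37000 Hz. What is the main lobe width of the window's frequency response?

For a rectangular window of length N,
the main lobe width in frequency is 2*f_s/N.
= 2*37000/128 = 4625/8 Hz
This determines the minimum frequency separation for resolving two sinusoids.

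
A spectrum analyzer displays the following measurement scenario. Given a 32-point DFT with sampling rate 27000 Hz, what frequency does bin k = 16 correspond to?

The frequency of DFT bin k is: f_k = k * f_s / N
f_16 = 16 * 27000 / 32 = 13500 Hz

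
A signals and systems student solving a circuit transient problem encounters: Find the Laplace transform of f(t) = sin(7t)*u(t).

Standard pair: sin(wt)*u(t) <-> w/(s^2+w^2)
With w = 7: L{sin(7t)*u(t)} = 7/(s^2+49)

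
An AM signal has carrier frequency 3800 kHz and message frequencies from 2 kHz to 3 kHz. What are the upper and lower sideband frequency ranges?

Upper sideband (USB) = fc + [fm_low, fm_high] = 3800 + [2, 3] = [3802, 3803] kHz
Lower sideband (LSB) = fc - [fm_high, fm_low] = 3800 - [3, 2] = [3797, 3798] kHz
Total occupied spectrum: 3797 kHz to 3803 kHz (plus carrier at 3800 kHz)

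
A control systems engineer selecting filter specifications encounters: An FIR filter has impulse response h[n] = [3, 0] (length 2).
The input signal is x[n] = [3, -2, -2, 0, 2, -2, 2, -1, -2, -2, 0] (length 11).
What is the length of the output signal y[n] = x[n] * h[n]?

For linear convolution, the output length is:
len(y) = len(x) + len(h) - 1 = 11 + 2 - 1 = 12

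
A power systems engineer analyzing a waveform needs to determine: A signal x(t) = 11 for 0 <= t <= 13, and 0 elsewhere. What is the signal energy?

Energy = integral of |x(t)|^2 dt over the signal duration
= 11^2 * 13 = 121 * 13 = 1573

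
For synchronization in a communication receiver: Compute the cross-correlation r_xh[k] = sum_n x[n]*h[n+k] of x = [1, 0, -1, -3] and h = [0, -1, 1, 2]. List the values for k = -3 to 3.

Both sequences indexed from 0 and zero outside their support.
Lags with overlap: k = -3 to 3.
  r_xh[-3] = x[3]*h[0] = 0
  r_xh[-2] = x[2]*h[0] + x[3]*h[1] = 3
  r_xh[-1] = x[1]*h[0] + x[2]*h[1] + x[3]*h[2] = -2
  r_xh[0] = x[0]*h[0] + x[1]*h[1] + x[2]*h[2] + x[3]*h[3] = -7
  r_xh[1] = x[0]*h[1] + x[1]*h[2] + x[2]*h[3] = -3
  r_xh[2] = x[0]*h[2] + x[1]*h[3] = 1
  r_xh[3] = x[0]*h[3] = 2
r_xh = [0, 3, -2, -7, -3, 1, 2] (for k = -3, ..., 3)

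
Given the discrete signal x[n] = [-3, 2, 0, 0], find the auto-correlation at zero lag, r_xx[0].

The auto-correlation at zero lag r_xx[0] equals the signal energy.
r_xx[0] = sum of x[n]^2 = (-3)^2 + 2^2 + 0^2 + 0^2
= 9 + 4 + 0 + 0 = 13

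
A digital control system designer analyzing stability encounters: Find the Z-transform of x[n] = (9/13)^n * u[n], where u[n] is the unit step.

The Z-transform of a^n * u[n] is z/(z-a) for |z| > |a|.
Here a = 9/13, so X(z) = z/(z - (9/13)) = 13z/(13z - 9)
ROC: |z| > 9/13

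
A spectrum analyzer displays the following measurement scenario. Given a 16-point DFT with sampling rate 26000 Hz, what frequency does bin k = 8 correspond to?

The frequency of DFT bin k is: f_k = k * f_s / N
f_8 = 8 * 26000 / 16 = 13000 Hz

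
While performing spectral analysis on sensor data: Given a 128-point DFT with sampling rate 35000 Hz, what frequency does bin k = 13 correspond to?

The frequency of DFT bin k is: f_k = k * f_s / N
f_13 = 13 * 35000 / 128 = 56875/16 Hz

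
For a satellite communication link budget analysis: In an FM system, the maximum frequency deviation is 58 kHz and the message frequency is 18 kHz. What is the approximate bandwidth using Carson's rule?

Carson's rule: BW = 2*(delta_f + f_m)
= 2*(58 + 18) kHz = 152 kHz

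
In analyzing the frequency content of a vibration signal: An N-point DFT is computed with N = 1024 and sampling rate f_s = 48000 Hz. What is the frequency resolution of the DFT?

DFT frequency resolution = f_s / N
= 48000 / 1024 = 375/8 Hz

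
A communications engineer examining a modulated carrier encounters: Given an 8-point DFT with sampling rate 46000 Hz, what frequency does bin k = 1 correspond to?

The frequency of DFT bin k is: f_k = k * f_s / N
f_1 = 1 * 46000 / 8 = 5750 Hz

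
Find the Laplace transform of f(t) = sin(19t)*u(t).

Standard pair: sin(wt)*u(t) <-> w/(s^2+w^2)
With w = 19: L{sin(19t)*u(t)} = 19/(s^2+361)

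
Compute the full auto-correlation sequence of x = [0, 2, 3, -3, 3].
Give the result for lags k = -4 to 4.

r_xx[k] = sum_m x[m]*x[m+k], indexed from 0, for k = -4 to 4:
  r_xx[-4] = x[4]*x[0] = 0
  r_xx[-3] = x[3]*x[0] + x[4]*x[1] = 6
  r_xx[-2] = x[2]*x[0] + x[3]*x[1] + x[4]*x[2] = 3
  r_xx[-1] = x[1]*x[0] + x[2]*x[1] + x[3]*x[2] + x[4]*x[3] = -12
  r_xx[0] = x[0]*x[0] + x[1]*x[1] + x[2]*x[2] + x[3]*x[3] + x[4]*x[4] = 31
  r_xx[1] = x[0]*x[1] + x[1]*x[2] + x[2]*x[3] + x[3]*x[4] = -12
  r_xx[2] = x[0]*x[2] + x[1]*x[3] + x[2]*x[4] = 3
  r_xx[3] = x[0]*x[3] + x[1]*x[4] = 6
  r_xx[4] = x[0]*x[4] = 0
r_xx = [0, 6, 3, -12, 31, -12, 3, 6, 0]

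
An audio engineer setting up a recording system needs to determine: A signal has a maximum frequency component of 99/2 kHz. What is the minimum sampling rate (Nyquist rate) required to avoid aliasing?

By the Nyquist-Shannon sampling theorem,
the minimum sampling rate (Nyquist rate) must be at least 2 * f_max.
Nyquist rate = 2 * 99/2 kHz = 99 kHz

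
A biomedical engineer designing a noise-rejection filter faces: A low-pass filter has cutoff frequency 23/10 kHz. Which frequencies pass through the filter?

A low-pass filter passes all frequencies below the cutoff frequency 23/10 kHz and attenuates higher frequencies.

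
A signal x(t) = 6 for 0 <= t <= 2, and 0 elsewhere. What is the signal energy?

Energy = integral of |x(t)|^2 dt over the signal duration
= 6^2 * 2 = 36 * 2 = 72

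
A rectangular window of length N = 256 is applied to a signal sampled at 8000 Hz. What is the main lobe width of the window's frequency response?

For a rectangular window of length N,
the main lobe width in frequency is 2*f_s/N.
= 2*8000/256 = 125/2 Hz
This determines the minimum frequency separation for resolving two sinusoids.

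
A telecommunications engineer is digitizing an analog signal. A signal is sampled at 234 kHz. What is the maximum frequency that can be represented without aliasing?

The maximum frequency that can be represented without aliasing
is the Nyquist frequency: f_max = f_s / 2 = 234 kHz / 2 = 117 kHz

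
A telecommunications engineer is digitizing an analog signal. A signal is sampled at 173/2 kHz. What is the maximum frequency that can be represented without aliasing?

The maximum frequency that can be represented without aliasing
is the Nyquist frequency: f_max = f_s / 2 = 173/2 kHz / 2 = 173/4 kHz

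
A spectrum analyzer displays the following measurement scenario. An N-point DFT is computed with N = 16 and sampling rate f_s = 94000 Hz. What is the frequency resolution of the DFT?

DFT frequency resolution = f_s / N
= 94000 / 16 = 5875 Hz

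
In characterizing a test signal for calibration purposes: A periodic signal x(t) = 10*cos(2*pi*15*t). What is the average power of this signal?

Average power of A*cos(wt) is A^2/2.
P = 10^2 / 2 = 100/2 = 50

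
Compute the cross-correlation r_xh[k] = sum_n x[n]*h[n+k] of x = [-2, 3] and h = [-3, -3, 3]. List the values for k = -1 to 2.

Both sequences indexed from 0 and zero outside their support.
Lags with overlap: k = -1 to 2.
  r_xh[-1] = x[1]*h[0] = -9
  r_xh[0] = x[0]*h[0] + x[1]*h[1] = -3
  r_xh[1] = x[0]*h[1] + x[1]*h[2] = 15
  r_xh[2] = x[0]*h[2] = -6
r_xh = [-9, -3, 15, -6] (for k = -1, ..., 2)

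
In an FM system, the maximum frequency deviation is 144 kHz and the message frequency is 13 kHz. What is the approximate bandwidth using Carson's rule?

Carson's rule: BW = 2*(delta_f + f_m)
= 2*(144 + 13) kHz = 314 kHz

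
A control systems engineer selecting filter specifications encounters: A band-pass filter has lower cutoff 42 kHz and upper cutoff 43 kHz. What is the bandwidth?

Bandwidth = f_high - f_low
= 43 kHz - 42 kHz = 1 kHz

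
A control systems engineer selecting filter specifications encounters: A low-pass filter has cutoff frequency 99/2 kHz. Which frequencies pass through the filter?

A low-pass filter passes all frequencies below the cutoff frequency 99/2 kHz and attenuates higher frequencies.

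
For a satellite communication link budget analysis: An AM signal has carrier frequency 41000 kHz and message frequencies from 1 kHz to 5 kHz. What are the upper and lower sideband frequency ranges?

Upper sideband (USB) = fc + [fm_low, fm_high] = 41000 + [1, 5] = [41001, 41005] kHz
Lower sideband (LSB) = fc - [fm_high, fm_low] = 41000 - [5, 1] = [40995, 40999] kHz
Total occupied spectrum: 40995 kHz to 41005 kHz (plus carrier at 41000 kHz)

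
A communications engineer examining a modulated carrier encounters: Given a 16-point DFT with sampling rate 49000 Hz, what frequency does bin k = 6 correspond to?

The frequency of DFT bin k is: f_k = k * f_s / N
f_6 = 6 * 49000 / 16 = 18375 Hz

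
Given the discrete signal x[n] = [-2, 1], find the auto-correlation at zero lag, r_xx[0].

The auto-correlation at zero lag r_xx[0] equals the signal energy.
r_xx[0] = sum of x[n]^2 = (-2)^2 + 1^2
= 4 + 1 = 5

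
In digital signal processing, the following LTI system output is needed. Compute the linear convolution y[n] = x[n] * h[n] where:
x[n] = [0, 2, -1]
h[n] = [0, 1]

y[n] = sum_k x[k]*h[n-k]. Output length = len(x) + len(h) - 1 = 3 + 2 - 1 = 4.
y[0] = 0*0 = 0
y[1] = 2*0 + 0*1 = 0
y[2] = -1*0 + 2*1 = 2
y[3] = -1*1 = -1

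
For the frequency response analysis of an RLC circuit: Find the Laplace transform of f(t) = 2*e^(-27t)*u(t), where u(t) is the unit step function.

Standard Laplace transform pair:
e^(-at)*u(t) <-> 1/(s+a)
With a = 27: L{2*e^(-27t)*u(t)} = 2/(s+27), ROC: Re(s) > -27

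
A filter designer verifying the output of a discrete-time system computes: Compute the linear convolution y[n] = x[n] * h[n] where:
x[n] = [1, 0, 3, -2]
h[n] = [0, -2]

y[n] = sum_k x[k]*h[n-k]. Output length = len(x) + len(h) - 1 = 4 + 2 - 1 = 5.
y[0] = 1*0 = 0
y[1] = 0*0 + 1*-2 = -2
y[2] = 3*0 + 0*-2 = 0
y[3] = -2*0 + 3*-2 = -6
y[4] = -2*-2 = 4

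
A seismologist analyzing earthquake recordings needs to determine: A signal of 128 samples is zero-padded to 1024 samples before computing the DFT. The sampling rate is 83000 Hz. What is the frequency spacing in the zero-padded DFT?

Original DFT: N = 128, resolution = f_s/N = 83000/128 = 10375/16 Hz
Zero-padded DFT: N = 1024, resolution = f_s/N = 83000/1024 = 10375/128 Hz
Zero-padding interpolates the spectrum (finer frequency grid)
but does NOT improve the true spectral resolution (ability to resolve close frequencies).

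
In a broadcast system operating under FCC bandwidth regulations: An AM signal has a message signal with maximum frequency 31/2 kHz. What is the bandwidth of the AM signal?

In AM (double-sideband), the bandwidth is twice the message frequency.
BW = 2 * f_m = 2 * 31/2 kHz = 31 kHz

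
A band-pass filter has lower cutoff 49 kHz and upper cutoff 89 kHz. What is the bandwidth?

Bandwidth = f_high - f_low
= 89 kHz - 49 kHz = 40 kHz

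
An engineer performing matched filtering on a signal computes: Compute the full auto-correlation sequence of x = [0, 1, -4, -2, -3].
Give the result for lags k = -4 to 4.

r_xx[k] = sum_m x[m]*x[m+k], indexed from 0, for k = -4 to 4:
  r_xx[-4] = x[4]*x[0] = 0
  r_xx[-3] = x[3]*x[0] + x[4]*x[1] = -3
  r_xx[-2] = x[2]*x[0] + x[3]*x[1] + x[4]*x[2] = 10
  r_xx[-1] = x[1]*x[0] + x[2]*x[1] + x[3]*x[2] + x[4]*x[3] = 10
  r_xx[0] = x[0]*x[0] + x[1]*x[1] + x[2]*x[2] + x[3]*x[3] + x[4]*x[4] = 30
  r_xx[1] = x[0]*x[1] + x[1]*x[2] + x[2]*x[3] + x[3]*x[4] = 10
  r_xx[2] = x[0]*x[2] + x[1]*x[3] + x[2]*x[4] = 10
  r_xx[3] = x[0]*x[3] + x[1]*x[4] = -3
  r_xx[4] = x[0]*x[4] = 0
r_xx = [0, -3, 10, 10, 30, 10, 10, -3, 0]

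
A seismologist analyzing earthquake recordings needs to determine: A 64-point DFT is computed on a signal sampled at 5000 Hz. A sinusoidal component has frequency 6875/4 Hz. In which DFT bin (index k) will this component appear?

DFT frequency resolution = f_s/N = 5000/64 = 625/8 Hz
Bin index k = f_signal / resolution = 6875/4 / 625/8 = 22
The signal frequency 6875/4 Hz falls in DFT bin k = 22.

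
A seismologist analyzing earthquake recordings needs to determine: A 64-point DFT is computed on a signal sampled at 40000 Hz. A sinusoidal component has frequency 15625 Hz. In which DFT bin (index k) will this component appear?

DFT frequency resolution = f_s/N = 40000/64 = 625 Hz
Bin index k = f_signal / resolution = 15625 / 625 = 25
The signal frequency 15625 Hz falls in DFT bin k = 25.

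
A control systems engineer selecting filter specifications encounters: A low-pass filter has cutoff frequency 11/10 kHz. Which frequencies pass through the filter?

A low-pass filter passes all frequencies below the cutoff frequency 11/10 kHz and attenuates higher frequencies.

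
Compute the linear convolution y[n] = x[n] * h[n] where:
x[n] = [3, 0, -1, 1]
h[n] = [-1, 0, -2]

y[n] = sum_k x[k]*h[n-k]. Output length = len(x) + len(h) - 1 = 4 + 3 - 1 = 6.
y[0] = 3*-1 = -3
y[1] = 0*-1 + 3*0 = 0
y[2] = -1*-1 + 0*0 + 3*-2 = -5
y[3] = 1*-1 + -1*0 + 0*-2 = -1
y[4] = 1*0 + -1*-2 = 2
y[5] = 1*-2 = -2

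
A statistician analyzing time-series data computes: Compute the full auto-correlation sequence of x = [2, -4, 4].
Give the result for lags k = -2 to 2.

r_xx[k] = sum_m x[m]*x[m+k], indexed from 0, for k = -2 to 2:
  r_xx[-2] = x[2]*x[0] = 8
  r_xx[-1] = x[1]*x[0] + x[2]*x[1] = -24
  r_xx[0] = x[0]*x[0] + x[1]*x[1] + x[2]*x[2] = 36
  r_xx[1] = x[0]*x[1] + x[1]*x[2] = -24
  r_xx[2] = x[0]*x[2] = 8
r_xx = [8, -24, 36, -24, 8]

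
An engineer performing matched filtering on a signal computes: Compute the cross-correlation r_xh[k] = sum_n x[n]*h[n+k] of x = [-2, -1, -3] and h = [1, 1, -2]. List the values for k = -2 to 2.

Both sequences indexed from 0 and zero outside their support.
Lags with overlap: k = -2 to 2.
  r_xh[-2] = x[2]*h[0] = -3
  r_xh[-1] = x[1]*h[0] + x[2]*h[1] = -4
  r_xh[0] = x[0]*h[0] + x[1]*h[1] + x[2]*h[2] = 3
  r_xh[1] = x[0]*h[1] + x[1]*h[2] = 0
  r_xh[2] = x[0]*h[2] = 4
r_xh = [-3, -4, 3, 0, 4] (for k = -2, ..., 2)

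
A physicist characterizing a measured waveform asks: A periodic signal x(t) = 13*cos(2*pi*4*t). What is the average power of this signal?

Average power of A*cos(wt) is A^2/2.
P = 13^2 / 2 = 169/2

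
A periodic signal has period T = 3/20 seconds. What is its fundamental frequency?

The fundamental frequency is the reciprocal of the period.
f = 1/T = 1/(3/20) = 20/3 Hz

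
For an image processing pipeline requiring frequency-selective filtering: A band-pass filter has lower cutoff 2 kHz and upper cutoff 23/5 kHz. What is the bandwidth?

Bandwidth = f_high - f_low
= 23/5 kHz - 2 kHz = 13/5 kHz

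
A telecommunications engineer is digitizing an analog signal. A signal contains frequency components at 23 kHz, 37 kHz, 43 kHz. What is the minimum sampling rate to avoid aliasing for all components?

The highest frequency component is f_max = 43 kHz.
Nyquist rate = 2 * f_max = 2 * 43 kHz = 86 kHz.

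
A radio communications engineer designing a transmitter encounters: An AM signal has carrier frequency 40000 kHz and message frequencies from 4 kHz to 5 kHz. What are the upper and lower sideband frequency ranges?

Upper sideband (USB) = fc + [fm_low, fm_high] = 40000 + [4, 5] = [40004, 40005] kHz
Lower sideband (LSB) = fc - [fm_high, fm_low] = 40000 - [5, 4] = [39995, 39996] kHz
Total occupied spectrum: 39995 kHz to 40005 kHz (plus carrier at 40000 kHz)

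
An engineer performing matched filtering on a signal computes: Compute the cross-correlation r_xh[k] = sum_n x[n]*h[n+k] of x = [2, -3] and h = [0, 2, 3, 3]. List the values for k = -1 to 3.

Both sequences indexed from 0 and zero outside their support.
Lags with overlap: k = -1 to 3.
  r_xh[-1] = x[1]*h[0] = 0
  r_xh[0] = x[0]*h[0] + x[1]*h[1] = -6
  r_xh[1] = x[0]*h[1] + x[1]*h[2] = -5
  r_xh[2] = x[0]*h[2] + x[1]*h[3] = -3
  r_xh[3] = x[0]*h[3] = 6
r_xh = [0, -6, -5, -3, 6] (for k = -1, ..., 3)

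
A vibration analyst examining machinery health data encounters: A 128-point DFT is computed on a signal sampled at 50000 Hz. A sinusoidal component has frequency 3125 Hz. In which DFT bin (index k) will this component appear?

DFT frequency resolution = f_s/N = 50000/128 = 3125/8 Hz
Bin index k = f_signal / resolution = 3125 / 3125/8 = 8
The signal frequency 3125 Hz falls in DFT bin k = 8.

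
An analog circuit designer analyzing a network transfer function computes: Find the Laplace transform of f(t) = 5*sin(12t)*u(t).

Standard pair: sin(wt)*u(t) <-> w/(s^2+w^2)
With w = 12: L{5*sin(12t)*u(t)} = 60/(s^2+144)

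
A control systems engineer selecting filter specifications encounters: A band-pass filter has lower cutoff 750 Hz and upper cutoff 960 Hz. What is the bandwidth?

Bandwidth = f_high - f_low
= 960 Hz - 750 Hz = 210 Hz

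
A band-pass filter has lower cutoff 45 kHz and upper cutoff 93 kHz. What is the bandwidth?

Bandwidth = f_high - f_low
= 93 kHz - 45 kHz = 48 kHz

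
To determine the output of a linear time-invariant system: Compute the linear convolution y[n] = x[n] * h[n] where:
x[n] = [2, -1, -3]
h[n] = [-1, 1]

y[n] = sum_k x[k]*h[n-k]. Output length = len(x) + len(h) - 1 = 3 + 2 - 1 = 4.
y[0] = 2*-1 = -2
y[1] = -1*-1 + 2*1 = 3
y[2] = -3*-1 + -1*1 = 2
y[3] = -3*1 = -3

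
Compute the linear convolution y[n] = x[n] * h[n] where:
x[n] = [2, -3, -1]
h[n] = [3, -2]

y[n] = sum_k x[k]*h[n-k]. Output length = len(x) + len(h) - 1 = 3 + 2 - 1 = 4.
y[0] = 2*3 = 6
y[1] = -3*3 + 2*-2 = -13
y[2] = -1*3 + -3*-2 = 3
y[3] = -1*-2 = 2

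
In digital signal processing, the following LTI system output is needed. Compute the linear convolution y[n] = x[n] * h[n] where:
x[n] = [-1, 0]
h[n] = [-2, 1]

y[n] = sum_k x[k]*h[n-k]. Output length = len(x) + len(h) - 1 = 2 + 2 - 1 = 3.
y[0] = -1*-2 = 2
y[1] = 0*-2 + -1*1 = -1
y[2] = 0*1 = 0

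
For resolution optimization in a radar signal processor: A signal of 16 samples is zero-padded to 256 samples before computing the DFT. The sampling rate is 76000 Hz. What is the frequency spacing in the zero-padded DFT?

Original DFT: N = 16, resolution = f_s/N = 76000/16 = 4750 Hz
Zero-padded DFT: N = 256, resolution = f_s/N = 76000/256 = 2375/8 Hz
Zero-padding interpolates the spectrum (finer frequency grid)
but does NOT improve the true spectral resolution (ability to resolve close frequencies).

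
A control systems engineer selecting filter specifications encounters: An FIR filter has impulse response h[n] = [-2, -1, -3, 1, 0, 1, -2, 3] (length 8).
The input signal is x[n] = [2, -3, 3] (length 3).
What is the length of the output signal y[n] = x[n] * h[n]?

For linear convolution, the output length is:
len(y) = len(x) + len(h) - 1 = 3 + 8 - 1 = 10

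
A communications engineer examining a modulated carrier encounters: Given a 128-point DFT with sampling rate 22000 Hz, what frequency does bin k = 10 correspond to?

The frequency of DFT bin k is: f_k = k * f_s / N
f_10 = 10 * 22000 / 128 = 6875/4 Hz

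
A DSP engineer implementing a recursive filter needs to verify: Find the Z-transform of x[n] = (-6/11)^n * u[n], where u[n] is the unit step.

The Z-transform of a^n * u[n] is z/(z-a) for |z| > |a|.
Here a = -6/11, so X(z) = z/(z - (-6/11)) = 11z/(11z + 6)
ROC: |z| > 6/11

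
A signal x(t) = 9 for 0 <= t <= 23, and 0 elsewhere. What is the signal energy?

Energy = integral of |x(t)|^2 dt over the signal duration
= 9^2 * 23 = 81 * 23 = 1863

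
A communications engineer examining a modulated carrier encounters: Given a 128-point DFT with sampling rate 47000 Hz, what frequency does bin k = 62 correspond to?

The frequency of DFT bin k is: f_k = k * f_s / N
f_62 = 62 * 47000 / 128 = 182125/8 Hz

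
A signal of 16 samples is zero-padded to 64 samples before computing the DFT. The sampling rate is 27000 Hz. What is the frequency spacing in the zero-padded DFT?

Original DFT: N = 16, resolution = f_s/N = 27000/16 = 3375/2 Hz
Zero-padded DFT: N = 64, resolution = f_s/N = 27000/64 = 3375/8 Hz
Zero-padding interpolates the spectrum (finer frequency grid)
but does NOT improve the true spectral resolution (ability to resolve close frequencies).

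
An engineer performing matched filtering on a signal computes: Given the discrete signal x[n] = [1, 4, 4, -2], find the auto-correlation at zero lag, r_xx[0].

The auto-correlation at zero lag r_xx[0] equals the signal energy.
r_xx[0] = sum of x[n]^2 = 1^2 + 4^2 + 4^2 + (-2)^2
= 1 + 16 + 16 + 4 = 37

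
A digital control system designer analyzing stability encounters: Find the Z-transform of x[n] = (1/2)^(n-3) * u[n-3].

Time-shifting property: if X(z) = Z{x[n]}, then Z{x[n-d]} = z^(-d) * X(z)
X(z) = z/(z - 1/2) for x[n] = (1/2)^n * u[n]
Z{x[n-3]} = z^(-3) * z/(z - 1/2) = z^(-2)/(z - 1/2)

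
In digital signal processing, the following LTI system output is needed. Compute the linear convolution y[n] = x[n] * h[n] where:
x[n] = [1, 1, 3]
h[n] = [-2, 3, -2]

y[n] = sum_k x[k]*h[n-k]. Output length = len(x) + len(h) - 1 = 3 + 3 - 1 = 5.
y[0] = 1*-2 = -2
y[1] = 1*-2 + 1*3 = 1
y[2] = 3*-2 + 1*3 + 1*-2 = -5
y[3] = 3*3 + 1*-2 = 7
y[4] = 3*-2 = -6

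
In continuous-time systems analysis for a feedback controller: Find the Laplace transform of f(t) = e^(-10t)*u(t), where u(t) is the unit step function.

Standard Laplace transform pair:
e^(-at)*u(t) <-> 1/(s+a)
With a = 10: L{e^(-10t)*u(t)} = 1/(s+10), ROC: Re(s) > -10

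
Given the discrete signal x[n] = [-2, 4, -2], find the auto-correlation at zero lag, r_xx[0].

The auto-correlation at zero lag r_xx[0] equals the signal energy.
r_xx[0] = sum of x[n]^2 = (-2)^2 + 4^2 + (-2)^2
= 4 + 16 + 4 = 24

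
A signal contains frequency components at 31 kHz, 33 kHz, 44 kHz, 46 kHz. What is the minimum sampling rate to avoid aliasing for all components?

The highest frequency component is f_max = 46 kHz.
Nyquist rate = 2 * f_max = 2 * 46 kHz = 92 kHz.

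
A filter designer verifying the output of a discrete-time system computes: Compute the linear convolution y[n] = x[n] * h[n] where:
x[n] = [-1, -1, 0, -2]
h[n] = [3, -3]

y[n] = sum_k x[k]*h[n-k]. Output length = len(x) + len(h) - 1 = 4 + 2 - 1 = 5.
y[0] = -1*3 = -3
y[1] = -1*3 + -1*-3 = 0
y[2] = 0*3 + -1*-3 = 3
y[3] = -2*3 + 0*-3 = -6
y[4] = -2*-3 = 6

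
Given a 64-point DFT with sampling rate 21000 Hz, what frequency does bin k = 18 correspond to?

The frequency of DFT bin k is: f_k = k * f_s / N
f_18 = 18 * 21000 / 64 = 23625/4 Hz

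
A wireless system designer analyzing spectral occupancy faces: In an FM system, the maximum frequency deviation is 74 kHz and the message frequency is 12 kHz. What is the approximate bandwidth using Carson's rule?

Carson's rule: BW = 2*(delta_f + f_m)
= 2*(74 + 12) kHz = 172 kHz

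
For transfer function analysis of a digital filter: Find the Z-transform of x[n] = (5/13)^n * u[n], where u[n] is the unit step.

The Z-transform of a^n * u[n] is z/(z-a) for |z| > |a|.
Here a = 5/13, so X(z) = z/(z - (5/13)) = 13z/(13z - 5)
ROC: |z| > 5/13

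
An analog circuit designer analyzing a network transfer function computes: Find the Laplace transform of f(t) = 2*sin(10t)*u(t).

Standard pair: sin(wt)*u(t) <-> w/(s^2+w^2)
With w = 10: L{2*sin(10t)*u(t)} = 20/(s^2+100)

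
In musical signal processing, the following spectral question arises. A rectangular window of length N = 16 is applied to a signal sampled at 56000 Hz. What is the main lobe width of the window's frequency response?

For a rectangular window of length N,
the main lobe width in frequency is 2*f_s/N.
= 2*56000/16 = 7000 Hz
This determines the minimum frequency separation for resolving two sinusoids.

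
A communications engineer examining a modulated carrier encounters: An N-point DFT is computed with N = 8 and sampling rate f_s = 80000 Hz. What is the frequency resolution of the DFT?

DFT frequency resolution = f_s / N
= 80000 / 8 = 10000 Hz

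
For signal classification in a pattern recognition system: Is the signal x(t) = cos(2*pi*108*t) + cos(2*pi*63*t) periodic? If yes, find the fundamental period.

f1 = 108 Hz, f2 = 63 Hz
Period T1 = 1/108, T2 = 1/63
Ratio T1/T2 = 63/108, which is rational.
The signal is periodic with fundamental period T = 1/GCD(108,63) = 1/9 s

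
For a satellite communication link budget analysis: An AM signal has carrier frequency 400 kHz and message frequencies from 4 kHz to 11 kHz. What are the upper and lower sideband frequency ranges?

Upper sideband (USB) = fc + [fm_low, fm_high] = 400 + [4, 11] = [404, 411] kHz
Lower sideband (LSB) = fc - [fm_high, fm_low] = 400 - [11, 4] = [389, 396] kHz
Total occupied spectrum: 389 kHz to 411 kHz (plus carrier at 400 kHz)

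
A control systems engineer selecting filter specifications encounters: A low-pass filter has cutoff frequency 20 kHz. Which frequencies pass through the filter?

A low-pass filter passes all frequencies below the cutoff frequency 20 kHz and attenuates higher frequencies.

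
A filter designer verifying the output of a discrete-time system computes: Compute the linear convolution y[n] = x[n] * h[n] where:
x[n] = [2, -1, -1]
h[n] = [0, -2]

y[n] = sum_k x[k]*h[n-k]. Output length = len(x) + len(h) - 1 = 3 + 2 - 1 = 4.
y[0] = 2*0 = 0
y[1] = -1*0 + 2*-2 = -4
y[2] = -1*0 + -1*-2 = 2
y[3] = -1*-2 = 2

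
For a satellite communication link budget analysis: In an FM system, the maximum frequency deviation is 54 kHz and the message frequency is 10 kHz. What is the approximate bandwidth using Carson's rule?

Carson's rule: BW = 2*(delta_f + f_m)
= 2*(54 + 10) kHz = 128 kHz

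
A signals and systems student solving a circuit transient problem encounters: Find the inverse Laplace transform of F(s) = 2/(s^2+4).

Standard pair: w/(s^2+w^2) <-> sin(wt)*u(t)
Recognize w^2 = 4, so w = 2; numerator 2 = 1*2.
f(t) = sin(2t)*u(t)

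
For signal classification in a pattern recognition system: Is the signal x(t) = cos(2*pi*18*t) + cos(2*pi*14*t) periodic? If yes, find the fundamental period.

f1 = 18 Hz, f2 = 14 Hz
Period T1 = 1/18, T2 = 1/14
Ratio T1/T2 = 14/18, which is rational.
The signal is periodic with fundamental period T = 1/GCD(18,14) = 1/2 s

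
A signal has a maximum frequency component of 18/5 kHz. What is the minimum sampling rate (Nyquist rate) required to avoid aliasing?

By the Nyquist-Shannon sampling theorem,
the minimum sampling rate (Nyquist rate) must be at least 2 * f_max.
Nyquist rate = 2 * 18/5 kHz = 36/5 kHz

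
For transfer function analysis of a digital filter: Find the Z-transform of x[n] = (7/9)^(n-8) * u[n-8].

Time-shifting property: if X(z) = Z{x[n]}, then Z{x[n-d]} = z^(-d) * X(z)
X(z) = z/(z - 7/9) for x[n] = (7/9)^n * u[n]
Z{x[n-8]} = z^(-8) * z/(z - 7/9) = z^(-7)/(z - 7/9)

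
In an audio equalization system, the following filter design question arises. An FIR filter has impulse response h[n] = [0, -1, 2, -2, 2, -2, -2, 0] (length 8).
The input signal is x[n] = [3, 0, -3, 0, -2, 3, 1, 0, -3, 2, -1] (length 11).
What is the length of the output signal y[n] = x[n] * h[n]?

For linear convolution, the output length is:
len(y) = len(x) + len(h) - 1 = 11 + 8 - 1 = 18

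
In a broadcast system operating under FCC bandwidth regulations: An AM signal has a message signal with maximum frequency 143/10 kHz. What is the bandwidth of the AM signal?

In AM (double-sideband), the bandwidth is twice the message frequency.
BW = 2 * f_m = 2 * 143/10 kHz = 143/5 kHz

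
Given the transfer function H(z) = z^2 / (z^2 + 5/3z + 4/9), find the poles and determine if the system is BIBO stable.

Poles are roots of the denominator: z^2 + 5/3z + 4/9 = 0.
Quadratic formula: z = [-(5/3) +/- sqrt((5/3)^2 - 4*(4/9))] / 2
Discriminant = 25/9 - 16/9 = 1; sqrt = 1.
z = (-5/3 +/- 1) / 2 => z = -1/3 or z = -4/3.
|p1| = 4/3, |p2| = 1/3.
For BIBO stability, all poles must lie inside the unit circle (|p| < 1).
System is UNSTABLE since at least one |p| >= 1.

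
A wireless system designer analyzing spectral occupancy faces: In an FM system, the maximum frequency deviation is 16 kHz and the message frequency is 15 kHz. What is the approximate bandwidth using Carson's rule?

Carson's rule: BW = 2*(delta_f + f_m)
= 2*(16 + 15) kHz = 62 kHz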